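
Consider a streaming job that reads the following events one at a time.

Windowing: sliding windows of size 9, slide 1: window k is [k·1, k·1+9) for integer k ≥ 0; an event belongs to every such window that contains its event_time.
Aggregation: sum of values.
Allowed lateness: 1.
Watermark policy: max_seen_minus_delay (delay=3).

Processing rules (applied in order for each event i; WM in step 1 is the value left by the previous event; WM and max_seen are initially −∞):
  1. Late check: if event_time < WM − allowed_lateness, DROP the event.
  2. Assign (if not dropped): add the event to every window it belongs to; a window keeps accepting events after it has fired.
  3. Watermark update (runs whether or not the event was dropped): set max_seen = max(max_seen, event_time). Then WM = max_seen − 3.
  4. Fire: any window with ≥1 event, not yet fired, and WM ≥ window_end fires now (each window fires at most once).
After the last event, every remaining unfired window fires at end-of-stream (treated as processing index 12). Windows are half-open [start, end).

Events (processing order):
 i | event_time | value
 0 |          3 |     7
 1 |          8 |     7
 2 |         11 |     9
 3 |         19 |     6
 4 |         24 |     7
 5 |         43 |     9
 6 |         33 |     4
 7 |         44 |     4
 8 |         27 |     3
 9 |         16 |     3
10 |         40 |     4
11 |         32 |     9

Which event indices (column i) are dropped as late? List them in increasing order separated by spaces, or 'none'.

6 8 9 11

i=0 t=3 v=7: → [3,12),[2,11),[1,10),[0,9); WM=0
i=1 t=8 v=7: → [8,17),[7,16),[6,15),[5,14),[4,13),[3,12),[2,11),[1,10),[0,9); WM=5
i=2 t=11 v=9: → [11,20),[10,19),[9,18),[8,17),[7,16),[6,15),[5,14),[4,13),[3,12); WM=8
i=3 t=19 v=6: → [19,28),[18,27),[17,26),[16,25),[15,24),[14,23),[13,22),[12,21),[11,20); WM=16; [0,9) fires=14 [1,10) fires=14 [2,11) fires=14 [3,12) fires=23 [4,13) fires=16 [5,14) fires=16 [6,15) fires=16 [7,16) fires=16
i=4 t=24 v=7: → [24,33),[23,32),[22,31),[21,30),[20,29),[19,28),[18,27),[17,26),[16,25); WM=21; [8,17) fires=16 [9,18) fires=9 [10,19) fires=9 [11,20) fires=15 [12,21) fires=6
i=5 t=43 v=9: → [43,52),[42,51),[41,50),[40,49),[39,48),[38,47),[37,46),[36,45),[35,44); WM=40; [13,22) fires=6 [14,23) fires=6 [15,24) fires=6 [16,25) fires=13 [17,26) fires=13 [18,27) fires=13 [19,28) fires=13 [20,29) fires=7 [21,30) fires=7 [22,31) fires=7 [23,32) fires=7 [24,33) fires=7
i=6 t=33 v=4: DROP (t<40-1); WM=40
i=7 t=44 v=4: → [44,53),[43,52),[42,51),[41,50),[40,49),[39,48),[38,47),[37,46),[36,45); WM=41
i=8 t=27 v=3: DROP (t<41-1); WM=41
i=9 t=16 v=3: DROP (t<41-1); WM=41
i=10 t=40 v=4: → [40,49),[39,48),[38,47),[37,46),[36,45),[35,44),[34,43),[33,42),[32,41); WM=41; [32,41) fires=4
i=11 t=32 v=9: DROP (t<41-1); WM=41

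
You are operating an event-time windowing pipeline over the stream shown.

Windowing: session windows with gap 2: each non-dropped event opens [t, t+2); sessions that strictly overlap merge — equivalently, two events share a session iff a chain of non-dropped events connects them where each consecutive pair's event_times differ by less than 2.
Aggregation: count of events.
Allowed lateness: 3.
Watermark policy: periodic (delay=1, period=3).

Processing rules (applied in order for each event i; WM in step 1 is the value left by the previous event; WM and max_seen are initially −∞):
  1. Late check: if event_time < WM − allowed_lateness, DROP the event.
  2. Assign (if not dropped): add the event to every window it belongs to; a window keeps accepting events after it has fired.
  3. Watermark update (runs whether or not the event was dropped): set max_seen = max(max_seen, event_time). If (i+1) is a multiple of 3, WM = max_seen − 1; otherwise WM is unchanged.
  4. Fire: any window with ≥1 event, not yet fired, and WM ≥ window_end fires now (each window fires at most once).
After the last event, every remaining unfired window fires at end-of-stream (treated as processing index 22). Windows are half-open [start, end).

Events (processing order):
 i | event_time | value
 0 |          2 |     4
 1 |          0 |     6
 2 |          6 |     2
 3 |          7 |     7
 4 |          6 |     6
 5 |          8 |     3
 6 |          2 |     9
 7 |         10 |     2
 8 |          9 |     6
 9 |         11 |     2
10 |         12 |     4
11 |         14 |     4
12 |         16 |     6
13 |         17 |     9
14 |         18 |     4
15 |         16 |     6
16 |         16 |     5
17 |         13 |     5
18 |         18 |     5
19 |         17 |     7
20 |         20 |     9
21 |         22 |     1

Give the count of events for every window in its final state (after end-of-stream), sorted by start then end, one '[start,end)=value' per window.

[0,2)=1 [2,4)=1 [6,14)=8 [14,16)=1 [16,20)=7 [20,22)=1 [22,24)=1

i=0 t=2 v=4: → [2,4); WM=−∞
i=1 t=0 v=6: → [0,2); WM=−∞
i=2 t=6 v=2: → [6,8); WM=5
i=3 t=7 v=7: → [6,9); WM=5
i=4 t=6 v=6: → [6,9); WM=5
i=5 t=8 v=3: → [6,10); WM=7
i=6 t=2 v=9: DROP (t<7-3); WM=7
i=7 t=10 v=2: → [10,12); WM=7
i=8 t=9 v=6: → [6,12); WM=9
i=9 t=11 v=2: → [6,13); WM=9
i=10 t=12 v=4: → [6,14); WM=9
i=11 t=14 v=4: → [14,16); WM=13
i=12 t=16 v=6: → [16,18); WM=13
i=13 t=17 v=9: → [16,19); WM=13
i=14 t=18 v=4: → [16,20); WM=17
i=15 t=16 v=6: → [16,20); WM=17
i=16 t=16 v=5: → [16,20); WM=17
i=17 t=13 v=5: DROP (t<17-3); WM=17
i=18 t=18 v=5: → [16,20); WM=17
i=19 t=17 v=7: → [16,20); WM=17
i=20 t=20 v=9: → [20,22); WM=19
i=21 t=22 v=1: → [22,24); WM=19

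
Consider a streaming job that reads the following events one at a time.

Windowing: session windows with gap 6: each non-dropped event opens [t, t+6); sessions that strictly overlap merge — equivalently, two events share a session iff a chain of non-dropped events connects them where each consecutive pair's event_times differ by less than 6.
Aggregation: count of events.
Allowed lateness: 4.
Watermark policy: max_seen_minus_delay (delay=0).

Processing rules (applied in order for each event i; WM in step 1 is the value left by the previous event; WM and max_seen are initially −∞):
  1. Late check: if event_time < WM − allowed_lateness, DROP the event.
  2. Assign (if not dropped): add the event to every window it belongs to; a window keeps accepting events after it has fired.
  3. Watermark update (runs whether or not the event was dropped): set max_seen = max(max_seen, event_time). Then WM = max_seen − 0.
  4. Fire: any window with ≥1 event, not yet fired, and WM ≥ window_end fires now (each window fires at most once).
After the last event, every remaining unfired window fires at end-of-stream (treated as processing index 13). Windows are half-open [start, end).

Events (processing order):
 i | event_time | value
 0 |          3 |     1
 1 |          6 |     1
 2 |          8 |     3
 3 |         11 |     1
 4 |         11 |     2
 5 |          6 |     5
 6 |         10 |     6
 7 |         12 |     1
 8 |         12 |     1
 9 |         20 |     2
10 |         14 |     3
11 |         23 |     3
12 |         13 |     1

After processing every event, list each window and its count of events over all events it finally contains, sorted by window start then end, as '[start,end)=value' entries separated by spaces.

[3,18)=8 [20,29)=2

i=0 t=3 v=1: → [3,9); WM=3
i=1 t=6 v=1: → [3,12); WM=6
i=2 t=8 v=3: → [3,14); WM=8
i=3 t=11 v=1: → [3,17); WM=11
i=4 t=11 v=2: → [3,17); WM=11
i=5 t=6 v=5: DROP (t<11-4); WM=11
i=6 t=10 v=6: → [3,17); WM=11
i=7 t=12 v=1: → [3,18); WM=12
i=8 t=12 v=1: → [3,18); WM=12
i=9 t=20 v=2: → [20,26); WM=20
i=10 t=14 v=3: DROP (t<20-4); WM=20
i=11 t=23 v=3: → [20,29); WM=23
i=12 t=13 v=1: DROP (t<23-4); WM=23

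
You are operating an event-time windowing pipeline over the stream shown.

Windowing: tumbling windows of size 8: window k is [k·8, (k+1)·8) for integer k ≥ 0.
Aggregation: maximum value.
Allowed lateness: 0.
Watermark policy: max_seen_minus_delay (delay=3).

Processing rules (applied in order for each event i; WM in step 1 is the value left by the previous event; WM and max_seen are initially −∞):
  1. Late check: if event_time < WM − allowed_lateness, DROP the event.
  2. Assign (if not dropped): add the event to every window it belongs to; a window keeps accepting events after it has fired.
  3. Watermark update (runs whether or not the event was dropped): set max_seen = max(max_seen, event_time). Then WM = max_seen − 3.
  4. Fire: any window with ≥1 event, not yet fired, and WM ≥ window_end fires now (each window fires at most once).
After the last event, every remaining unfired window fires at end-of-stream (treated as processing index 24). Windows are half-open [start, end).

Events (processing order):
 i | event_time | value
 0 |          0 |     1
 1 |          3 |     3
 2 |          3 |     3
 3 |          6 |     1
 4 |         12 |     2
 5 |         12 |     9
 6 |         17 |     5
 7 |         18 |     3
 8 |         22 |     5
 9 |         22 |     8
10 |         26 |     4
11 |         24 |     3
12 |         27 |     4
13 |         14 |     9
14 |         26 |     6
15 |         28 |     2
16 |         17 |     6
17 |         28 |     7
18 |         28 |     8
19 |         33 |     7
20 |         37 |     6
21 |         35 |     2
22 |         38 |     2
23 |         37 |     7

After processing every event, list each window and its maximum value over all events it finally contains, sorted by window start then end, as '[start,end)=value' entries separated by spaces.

i=0 t=0 v=1: → [0,8); WM=-3
i=1 t=3 v=3: → [0,8); WM=0
i=2 t=3 v=3: → [0,8); WM=0
i=3 t=6 v=1: → [0,8); WM=3
i=4 t=12 v=2: → [8,16); WM=9; [0,8) fires=3
i=5 t=12 v=9: → [8,16); WM=9
i=6 t=17 v=5: → [16,24); WM=14
i=7 t=18 v=3: → [16,24); WM=15
i=8 t=22 v=5: → [16,24); WM=19; [8,16) fires=9
i=9 t=22 v=8: → [16,24); WM=19
i=10 t=26 v=4: → [24,32); WM=23
i=11 t=24 v=3: → [24,32); WM=23
i=12 t=27 v=4: → [24,32); WM=24; [16,24) fires=8
i=13 t=14 v=9: DROP (t<24-0); WM=24
i=14 t=26 v=6: → [24,32); WM=24
i=15 t=28 v=2: → [24,32); WM=25
i=16 t=17 v=6: DROP (t<25-0); WM=25
i=17 t=28 v=7: → [24,32); WM=25
i=18 t=28 v=8: → [24,32); WM=25
i=19 t=33 v=7: → [32,40); WM=30
i=20 t=37 v=6: → [32,40); WM=34; [24,32) fires=8
i=21 t=35 v=2: → [32,40); WM=34
i=22 t=38 v=2: → [32,40); WM=35
i=23 t=37 v=7: → [32,40); WM=35

[0,8)=3 [8,16)=9 [16,24)=8 [24,32)=8 [32,40)=7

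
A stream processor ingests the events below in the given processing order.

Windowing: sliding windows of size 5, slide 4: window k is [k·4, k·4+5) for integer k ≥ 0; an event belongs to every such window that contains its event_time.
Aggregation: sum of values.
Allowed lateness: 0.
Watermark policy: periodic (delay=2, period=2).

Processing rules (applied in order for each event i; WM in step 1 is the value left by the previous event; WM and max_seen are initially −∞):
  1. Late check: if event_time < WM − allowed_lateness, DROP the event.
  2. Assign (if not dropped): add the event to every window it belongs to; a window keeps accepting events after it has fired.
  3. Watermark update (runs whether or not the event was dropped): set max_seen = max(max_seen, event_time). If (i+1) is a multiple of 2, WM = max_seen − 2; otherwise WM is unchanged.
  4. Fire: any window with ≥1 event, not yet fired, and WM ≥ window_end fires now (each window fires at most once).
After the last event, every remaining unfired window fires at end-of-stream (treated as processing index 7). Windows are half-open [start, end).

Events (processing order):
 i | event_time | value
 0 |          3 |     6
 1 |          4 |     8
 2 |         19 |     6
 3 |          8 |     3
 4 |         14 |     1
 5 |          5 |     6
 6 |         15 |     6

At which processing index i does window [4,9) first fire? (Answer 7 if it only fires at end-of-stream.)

i=0 t=3 v=6: → [0,5); WM=−∞
i=1 t=4 v=8: → [4,9),[0,5); WM=2
i=2 t=19 v=6: → [16,21); WM=2
i=3 t=8 v=3: → [8,13),[4,9); WM=17; [0,5) fires=14 [4,9) fires=11 [8,13) fires=3
i=4 t=14 v=1: DROP (t<17-0); WM=17
i=5 t=5 v=6: DROP (t<17-0); WM=17
i=6 t=15 v=6: DROP (t<17-0); WM=17

3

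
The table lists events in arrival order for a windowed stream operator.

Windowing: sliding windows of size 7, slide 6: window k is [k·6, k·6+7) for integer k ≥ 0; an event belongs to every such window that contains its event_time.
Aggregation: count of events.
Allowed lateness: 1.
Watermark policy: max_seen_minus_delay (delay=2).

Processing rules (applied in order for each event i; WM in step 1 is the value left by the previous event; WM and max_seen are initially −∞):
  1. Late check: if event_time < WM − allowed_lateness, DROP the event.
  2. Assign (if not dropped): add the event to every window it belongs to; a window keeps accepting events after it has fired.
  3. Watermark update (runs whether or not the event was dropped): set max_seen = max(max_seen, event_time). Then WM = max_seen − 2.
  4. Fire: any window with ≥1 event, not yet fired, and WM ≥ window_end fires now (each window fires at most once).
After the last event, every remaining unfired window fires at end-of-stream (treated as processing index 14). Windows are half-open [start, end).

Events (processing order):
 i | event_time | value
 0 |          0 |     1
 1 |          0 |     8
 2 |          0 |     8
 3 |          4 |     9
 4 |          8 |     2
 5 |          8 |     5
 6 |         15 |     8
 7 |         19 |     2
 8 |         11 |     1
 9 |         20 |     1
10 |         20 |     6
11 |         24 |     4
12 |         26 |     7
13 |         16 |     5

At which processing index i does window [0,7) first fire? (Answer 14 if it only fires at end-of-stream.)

i=0 t=0 v=1: → [0,7); WM=-2
i=1 t=0 v=8: → [0,7); WM=-2
i=2 t=0 v=8: → [0,7); WM=-2
i=3 t=4 v=9: → [0,7); WM=2
i=4 t=8 v=2: → [6,13); WM=6
i=5 t=8 v=5: → [6,13); WM=6
i=6 t=15 v=8: → [12,19); WM=13; [0,7) fires=4 [6,13) fires=2
i=7 t=19 v=2: → [18,25); WM=17
i=8 t=11 v=1: DROP (t<17-1); WM=17
i=9 t=20 v=1: → [18,25); WM=18
i=10 t=20 v=6: → [18,25); WM=18
i=11 t=24 v=4: → [24,31),[18,25); WM=22; [12,19) fires=1
i=12 t=26 v=7: → [24,31); WM=24
i=13 t=16 v=5: DROP (t<24-1); WM=24

6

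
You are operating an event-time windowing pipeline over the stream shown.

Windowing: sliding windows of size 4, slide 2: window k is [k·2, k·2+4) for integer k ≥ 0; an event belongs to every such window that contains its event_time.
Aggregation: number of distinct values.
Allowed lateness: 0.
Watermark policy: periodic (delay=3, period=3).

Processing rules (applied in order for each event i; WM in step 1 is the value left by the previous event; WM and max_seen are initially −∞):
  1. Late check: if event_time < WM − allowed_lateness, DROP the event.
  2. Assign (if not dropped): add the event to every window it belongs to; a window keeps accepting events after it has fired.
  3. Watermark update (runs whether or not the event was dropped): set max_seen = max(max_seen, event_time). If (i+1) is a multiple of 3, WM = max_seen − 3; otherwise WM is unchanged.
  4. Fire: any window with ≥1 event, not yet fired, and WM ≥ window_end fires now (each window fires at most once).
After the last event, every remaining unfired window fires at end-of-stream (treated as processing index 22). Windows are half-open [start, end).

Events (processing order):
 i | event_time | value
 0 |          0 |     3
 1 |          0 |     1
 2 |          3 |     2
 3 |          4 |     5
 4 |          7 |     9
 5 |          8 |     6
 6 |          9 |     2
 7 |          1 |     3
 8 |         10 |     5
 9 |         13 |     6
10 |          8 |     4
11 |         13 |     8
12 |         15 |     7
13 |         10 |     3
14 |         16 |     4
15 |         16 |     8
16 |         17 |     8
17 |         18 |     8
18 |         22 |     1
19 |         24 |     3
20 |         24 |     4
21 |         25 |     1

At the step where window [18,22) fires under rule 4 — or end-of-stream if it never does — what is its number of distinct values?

1

i=0 t=0 v=3: → [0,4); WM=−∞
i=1 t=0 v=1: → [0,4); WM=−∞
i=2 t=3 v=2: → [2,6),[0,4); WM=0
i=3 t=4 v=5: → [4,8),[2,6); WM=0
i=4 t=7 v=9: → [6,10),[4,8); WM=0
i=5 t=8 v=6: → [8,12),[6,10); WM=5; [0,4) fires=3
i=6 t=9 v=2: → [8,12),[6,10); WM=5
i=7 t=1 v=3: DROP (t<5-0); WM=5
i=8 t=10 v=5: → [10,14),[8,12); WM=7; [2,6) fires=2
i=9 t=13 v=6: → [12,16),[10,14); WM=7
i=10 t=8 v=4: → [8,12),[6,10); WM=7
i=11 t=13 v=8: → [12,16),[10,14); WM=10; [4,8) fires=2 [6,10) fires=4
i=12 t=15 v=7: → [14,18),[12,16); WM=10
i=13 t=10 v=3: → [10,14),[8,12); WM=10
i=14 t=16 v=4: → [16,20),[14,18); WM=13; [8,12) fires=5
i=15 t=16 v=8: → [16,20),[14,18); WM=13
i=16 t=17 v=8: → [16,20),[14,18); WM=13
i=17 t=18 v=8: → [18,22),[16,20); WM=15; [10,14) fires=4
i=18 t=22 v=1: → [22,26),[20,24); WM=15
i=19 t=24 v=3: → [24,28),[22,26); WM=15
i=20 t=24 v=4: → [24,28),[22,26); WM=21; [12,16) fires=3 [14,18) fires=3 [16,20) fires=2
i=21 t=25 v=1: → [24,28),[22,26); WM=21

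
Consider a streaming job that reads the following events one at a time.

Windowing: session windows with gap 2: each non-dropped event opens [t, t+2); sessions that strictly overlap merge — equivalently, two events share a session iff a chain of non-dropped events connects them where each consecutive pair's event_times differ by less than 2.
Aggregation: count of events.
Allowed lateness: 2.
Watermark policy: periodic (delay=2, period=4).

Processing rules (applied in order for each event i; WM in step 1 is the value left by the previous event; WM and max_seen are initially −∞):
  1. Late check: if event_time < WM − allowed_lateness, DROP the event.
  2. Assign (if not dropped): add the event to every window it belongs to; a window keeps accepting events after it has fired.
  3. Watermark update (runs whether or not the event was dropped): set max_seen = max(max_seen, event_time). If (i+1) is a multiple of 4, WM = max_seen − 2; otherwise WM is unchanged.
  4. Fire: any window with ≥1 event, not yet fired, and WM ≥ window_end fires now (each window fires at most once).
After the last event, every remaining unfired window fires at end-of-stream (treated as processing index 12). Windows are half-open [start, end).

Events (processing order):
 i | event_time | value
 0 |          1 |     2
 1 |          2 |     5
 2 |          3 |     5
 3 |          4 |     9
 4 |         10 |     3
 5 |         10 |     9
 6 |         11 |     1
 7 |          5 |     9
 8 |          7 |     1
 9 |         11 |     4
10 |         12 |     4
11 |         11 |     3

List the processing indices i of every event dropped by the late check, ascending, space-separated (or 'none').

i=0 t=1 v=2: → [1,3); WM=−∞
i=1 t=2 v=5: → [1,4); WM=−∞
i=2 t=3 v=5: → [1,5); WM=−∞
i=3 t=4 v=9: → [1,6); WM=2
i=4 t=10 v=3: → [10,12); WM=2
i=5 t=10 v=9: → [10,12); WM=2
i=6 t=11 v=1: → [10,13); WM=2
i=7 t=5 v=9: → [1,7); WM=9
i=8 t=7 v=1: → [7,9); WM=9
i=9 t=11 v=4: → [10,13); WM=9
i=10 t=12 v=4: → [10,14); WM=9
i=11 t=11 v=3: → [10,14); WM=10

none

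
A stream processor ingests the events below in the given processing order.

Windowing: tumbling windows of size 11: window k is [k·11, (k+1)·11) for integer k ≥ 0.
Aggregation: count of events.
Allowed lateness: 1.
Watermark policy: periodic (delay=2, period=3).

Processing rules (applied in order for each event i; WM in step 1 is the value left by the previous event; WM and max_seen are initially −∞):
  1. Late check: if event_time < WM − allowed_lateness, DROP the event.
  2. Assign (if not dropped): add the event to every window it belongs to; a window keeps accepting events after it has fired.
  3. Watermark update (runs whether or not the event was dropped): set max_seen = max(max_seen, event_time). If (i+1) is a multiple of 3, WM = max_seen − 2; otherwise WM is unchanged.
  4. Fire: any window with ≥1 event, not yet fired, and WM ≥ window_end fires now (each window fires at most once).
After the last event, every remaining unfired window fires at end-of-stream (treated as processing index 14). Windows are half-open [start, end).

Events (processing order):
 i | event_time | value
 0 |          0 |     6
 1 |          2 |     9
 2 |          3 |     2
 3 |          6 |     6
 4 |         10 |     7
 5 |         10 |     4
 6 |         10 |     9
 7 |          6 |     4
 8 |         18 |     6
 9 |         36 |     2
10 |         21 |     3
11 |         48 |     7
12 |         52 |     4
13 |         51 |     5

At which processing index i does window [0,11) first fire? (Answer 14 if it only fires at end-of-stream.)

8

i=0 t=0 v=6: → [0,11); WM=−∞
i=1 t=2 v=9: → [0,11); WM=−∞
i=2 t=3 v=2: → [0,11); WM=1
i=3 t=6 v=6: → [0,11); WM=1
i=4 t=10 v=7: → [0,11); WM=1
i=5 t=10 v=4: → [0,11); WM=8
i=6 t=10 v=9: → [0,11); WM=8
i=7 t=6 v=4: DROP (t<8-1); WM=8
i=8 t=18 v=6: → [11,22); WM=16; [0,11) fires=7
i=9 t=36 v=2: → [33,44); WM=16
i=10 t=21 v=3: → [11,22); WM=16
i=11 t=48 v=7: → [44,55); WM=46; [11,22) fires=2 [33,44) fires=1
i=12 t=52 v=4: → [44,55); WM=46
i=13 t=51 v=5: → [44,55); WM=46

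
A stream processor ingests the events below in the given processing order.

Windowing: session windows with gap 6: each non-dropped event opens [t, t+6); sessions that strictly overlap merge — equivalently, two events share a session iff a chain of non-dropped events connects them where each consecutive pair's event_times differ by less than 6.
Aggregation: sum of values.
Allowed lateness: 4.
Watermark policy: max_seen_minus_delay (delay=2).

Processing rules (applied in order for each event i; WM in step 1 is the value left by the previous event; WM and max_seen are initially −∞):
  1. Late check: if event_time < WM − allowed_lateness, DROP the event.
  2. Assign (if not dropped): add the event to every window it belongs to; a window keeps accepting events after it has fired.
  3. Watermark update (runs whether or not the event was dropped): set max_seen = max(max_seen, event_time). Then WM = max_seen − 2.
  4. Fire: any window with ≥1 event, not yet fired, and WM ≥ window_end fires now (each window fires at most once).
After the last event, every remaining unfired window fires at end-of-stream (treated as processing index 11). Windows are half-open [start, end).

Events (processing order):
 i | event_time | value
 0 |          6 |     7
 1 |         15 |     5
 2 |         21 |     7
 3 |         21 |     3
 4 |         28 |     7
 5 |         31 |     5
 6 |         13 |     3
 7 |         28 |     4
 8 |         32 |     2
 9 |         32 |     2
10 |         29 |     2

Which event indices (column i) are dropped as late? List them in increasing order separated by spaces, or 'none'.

i=0 t=6 v=7: → [6,12); WM=4
i=1 t=15 v=5: → [15,21); WM=13
i=2 t=21 v=7: → [21,27); WM=19
i=3 t=21 v=3: → [21,27); WM=19
i=4 t=28 v=7: → [28,34); WM=26
i=5 t=31 v=5: → [28,37); WM=29
i=6 t=13 v=3: DROP (t<29-4); WM=29
i=7 t=28 v=4: → [28,37); WM=29
i=8 t=32 v=2: → [28,38); WM=30
i=9 t=32 v=2: → [28,38); WM=30
i=10 t=29 v=2: → [28,38); WM=30

6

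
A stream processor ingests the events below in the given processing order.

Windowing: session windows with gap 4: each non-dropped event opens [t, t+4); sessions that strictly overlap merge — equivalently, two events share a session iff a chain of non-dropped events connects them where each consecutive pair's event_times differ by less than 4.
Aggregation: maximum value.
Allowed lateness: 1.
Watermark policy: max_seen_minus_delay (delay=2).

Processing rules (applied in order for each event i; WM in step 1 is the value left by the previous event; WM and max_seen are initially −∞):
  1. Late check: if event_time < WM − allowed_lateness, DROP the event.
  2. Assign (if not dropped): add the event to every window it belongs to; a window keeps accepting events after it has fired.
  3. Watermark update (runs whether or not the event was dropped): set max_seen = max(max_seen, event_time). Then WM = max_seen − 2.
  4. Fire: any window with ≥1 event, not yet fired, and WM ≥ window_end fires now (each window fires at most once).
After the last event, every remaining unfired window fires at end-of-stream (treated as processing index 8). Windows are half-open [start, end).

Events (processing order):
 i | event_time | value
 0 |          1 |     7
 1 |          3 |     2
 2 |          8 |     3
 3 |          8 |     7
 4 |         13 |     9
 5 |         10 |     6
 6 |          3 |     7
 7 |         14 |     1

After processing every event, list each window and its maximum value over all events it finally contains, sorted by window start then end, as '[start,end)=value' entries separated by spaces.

[1,7)=7 [8,18)=9

i=0 t=1 v=7: → [1,5); WM=-1
i=1 t=3 v=2: → [1,7); WM=1
i=2 t=8 v=3: → [8,12); WM=6
i=3 t=8 v=7: → [8,12); WM=6
i=4 t=13 v=9: → [13,17); WM=11
i=5 t=10 v=6: → [8,17); WM=11
i=6 t=3 v=7: DROP (t<11-1); WM=11
i=7 t=14 v=1: → [8,18); WM=12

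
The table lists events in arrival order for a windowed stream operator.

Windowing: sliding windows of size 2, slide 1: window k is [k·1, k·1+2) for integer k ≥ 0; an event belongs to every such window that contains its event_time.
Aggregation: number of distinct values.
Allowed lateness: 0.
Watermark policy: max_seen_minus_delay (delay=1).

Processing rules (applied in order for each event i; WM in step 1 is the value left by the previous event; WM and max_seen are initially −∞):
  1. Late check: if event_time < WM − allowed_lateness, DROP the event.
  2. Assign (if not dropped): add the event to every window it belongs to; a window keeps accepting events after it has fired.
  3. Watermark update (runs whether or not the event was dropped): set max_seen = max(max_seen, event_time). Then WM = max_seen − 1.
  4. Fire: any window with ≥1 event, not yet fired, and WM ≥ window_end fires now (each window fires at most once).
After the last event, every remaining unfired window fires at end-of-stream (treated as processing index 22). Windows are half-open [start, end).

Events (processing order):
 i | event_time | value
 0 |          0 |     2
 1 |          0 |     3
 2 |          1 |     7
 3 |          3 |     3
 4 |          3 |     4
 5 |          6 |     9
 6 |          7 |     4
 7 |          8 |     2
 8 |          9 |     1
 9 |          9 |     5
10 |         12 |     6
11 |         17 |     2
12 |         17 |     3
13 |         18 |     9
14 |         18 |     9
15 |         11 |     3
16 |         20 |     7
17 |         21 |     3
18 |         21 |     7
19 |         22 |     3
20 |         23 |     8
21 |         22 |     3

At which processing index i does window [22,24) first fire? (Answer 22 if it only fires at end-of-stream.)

22

i=0 t=0 v=2: → [0,2); WM=-1
i=1 t=0 v=3: → [0,2); WM=-1
i=2 t=1 v=7: → [1,3),[0,2); WM=0
i=3 t=3 v=3: → [3,5),[2,4); WM=2; [0,2) fires=3
i=4 t=3 v=4: → [3,5),[2,4); WM=2
i=5 t=6 v=9: → [6,8),[5,7); WM=5; [1,3) fires=1 [2,4) fires=2 [3,5) fires=2
i=6 t=7 v=4: → [7,9),[6,8); WM=6
i=7 t=8 v=2: → [8,10),[7,9); WM=7; [5,7) fires=1
i=8 t=9 v=1: → [9,11),[8,10); WM=8; [6,8) fires=2
i=9 t=9 v=5: → [9,11),[8,10); WM=8
i=10 t=12 v=6: → [12,14),[11,13); WM=11; [7,9) fires=2 [8,10) fires=3 [9,11) fires=2
i=11 t=17 v=2: → [17,19),[16,18); WM=16; [11,13) fires=1 [12,14) fires=1
i=12 t=17 v=3: → [17,19),[16,18); WM=16
i=13 t=18 v=9: → [18,20),[17,19); WM=17
i=14 t=18 v=9: → [18,20),[17,19); WM=17
i=15 t=11 v=3: DROP (t<17-0); WM=17
i=16 t=20 v=7: → [20,22),[19,21); WM=19; [16,18) fires=2 [17,19) fires=3
i=17 t=21 v=3: → [21,23),[20,22); WM=20; [18,20) fires=1
i=18 t=21 v=7: → [21,23),[20,22); WM=20
i=19 t=22 v=3: → [22,24),[21,23); WM=21; [19,21) fires=1
i=20 t=23 v=8: → [23,25),[22,24); WM=22; [20,22) fires=2
i=21 t=22 v=3: → [22,24),[21,23); WM=22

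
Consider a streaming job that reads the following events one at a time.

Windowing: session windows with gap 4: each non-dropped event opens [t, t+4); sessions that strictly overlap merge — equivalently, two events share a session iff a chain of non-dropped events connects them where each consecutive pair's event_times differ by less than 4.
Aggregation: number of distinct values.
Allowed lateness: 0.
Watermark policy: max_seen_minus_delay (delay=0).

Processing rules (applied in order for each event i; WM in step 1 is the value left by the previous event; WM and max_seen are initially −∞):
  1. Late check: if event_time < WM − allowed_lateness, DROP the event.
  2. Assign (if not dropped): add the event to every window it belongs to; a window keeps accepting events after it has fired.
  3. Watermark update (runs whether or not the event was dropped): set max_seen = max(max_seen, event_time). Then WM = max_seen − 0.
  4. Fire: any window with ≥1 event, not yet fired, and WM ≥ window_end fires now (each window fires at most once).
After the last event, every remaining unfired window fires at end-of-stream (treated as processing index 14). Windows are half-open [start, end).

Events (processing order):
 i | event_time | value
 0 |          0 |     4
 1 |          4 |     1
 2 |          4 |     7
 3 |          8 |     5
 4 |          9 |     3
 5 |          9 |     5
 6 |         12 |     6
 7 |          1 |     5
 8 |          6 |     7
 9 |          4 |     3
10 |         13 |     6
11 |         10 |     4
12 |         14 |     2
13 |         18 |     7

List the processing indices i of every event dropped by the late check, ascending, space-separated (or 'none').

i=0 t=0 v=4: → [0,4); WM=0
i=1 t=4 v=1: → [4,8); WM=4
i=2 t=4 v=7: → [4,8); WM=4
i=3 t=8 v=5: → [8,12); WM=8
i=4 t=9 v=3: → [8,13); WM=9
i=5 t=9 v=5: → [8,13); WM=9
i=6 t=12 v=6: → [8,16); WM=12
i=7 t=1 v=5: DROP (t<12-0); WM=12
i=8 t=6 v=7: DROP (t<12-0); WM=12
i=9 t=4 v=3: DROP (t<12-0); WM=12
i=10 t=13 v=6: → [8,17); WM=13
i=11 t=10 v=4: DROP (t<13-0); WM=13
i=12 t=14 v=2: → [8,18); WM=14
i=13 t=18 v=7: → [18,22); WM=18

7 8 9 11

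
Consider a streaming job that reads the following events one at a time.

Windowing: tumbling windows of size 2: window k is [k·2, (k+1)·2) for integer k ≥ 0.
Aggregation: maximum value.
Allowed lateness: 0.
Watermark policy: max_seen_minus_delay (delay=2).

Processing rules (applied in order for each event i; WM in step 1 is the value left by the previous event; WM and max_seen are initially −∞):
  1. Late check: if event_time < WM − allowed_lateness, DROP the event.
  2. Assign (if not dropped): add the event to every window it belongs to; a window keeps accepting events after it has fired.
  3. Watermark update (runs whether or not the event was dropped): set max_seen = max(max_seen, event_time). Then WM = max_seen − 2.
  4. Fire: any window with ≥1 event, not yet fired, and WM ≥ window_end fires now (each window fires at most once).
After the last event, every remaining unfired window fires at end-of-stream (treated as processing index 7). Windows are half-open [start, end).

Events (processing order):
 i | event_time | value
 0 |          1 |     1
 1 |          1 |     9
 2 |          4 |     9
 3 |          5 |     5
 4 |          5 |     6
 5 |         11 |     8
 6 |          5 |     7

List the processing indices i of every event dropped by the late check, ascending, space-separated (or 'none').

6

i=0 t=1 v=1: → [0,2); WM=-1
i=1 t=1 v=9: → [0,2); WM=-1
i=2 t=4 v=9: → [4,6); WM=2; [0,2) fires=9
i=3 t=5 v=5: → [4,6); WM=3
i=4 t=5 v=6: → [4,6); WM=3
i=5 t=11 v=8: → [10,12); WM=9; [4,6) fires=9
i=6 t=5 v=7: DROP (t<9-0); WM=9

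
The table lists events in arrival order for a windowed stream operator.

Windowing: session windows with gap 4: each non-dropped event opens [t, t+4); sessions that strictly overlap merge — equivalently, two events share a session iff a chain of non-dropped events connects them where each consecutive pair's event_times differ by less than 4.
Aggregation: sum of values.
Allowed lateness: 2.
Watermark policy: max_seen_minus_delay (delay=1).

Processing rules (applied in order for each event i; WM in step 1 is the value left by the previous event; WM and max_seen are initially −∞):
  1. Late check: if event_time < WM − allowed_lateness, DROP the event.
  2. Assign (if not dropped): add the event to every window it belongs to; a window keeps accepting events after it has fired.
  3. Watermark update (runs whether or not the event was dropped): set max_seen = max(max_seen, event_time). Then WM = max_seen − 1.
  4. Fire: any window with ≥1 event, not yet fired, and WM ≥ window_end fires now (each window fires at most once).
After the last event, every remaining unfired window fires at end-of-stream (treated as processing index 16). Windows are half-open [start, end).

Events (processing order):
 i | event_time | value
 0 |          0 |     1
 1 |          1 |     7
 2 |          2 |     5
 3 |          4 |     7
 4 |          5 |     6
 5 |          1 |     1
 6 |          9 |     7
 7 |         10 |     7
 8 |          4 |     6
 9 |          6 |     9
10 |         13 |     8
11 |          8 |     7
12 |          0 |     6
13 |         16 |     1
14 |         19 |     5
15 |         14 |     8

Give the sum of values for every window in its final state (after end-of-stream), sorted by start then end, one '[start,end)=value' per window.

[0,9)=26 [9,23)=28

i=0 t=0 v=1: → [0,4); WM=-1
i=1 t=1 v=7: → [0,5); WM=0
i=2 t=2 v=5: → [0,6); WM=1
i=3 t=4 v=7: → [0,8); WM=3
i=4 t=5 v=6: → [0,9); WM=4
i=5 t=1 v=1: DROP (t<4-2); WM=4
i=6 t=9 v=7: → [9,13); WM=8
i=7 t=10 v=7: → [9,14); WM=9
i=8 t=4 v=6: DROP (t<9-2); WM=9
i=9 t=6 v=9: DROP (t<9-2); WM=9
i=10 t=13 v=8: → [9,17); WM=12
i=11 t=8 v=7: DROP (t<12-2); WM=12
i=12 t=0 v=6: DROP (t<12-2); WM=12
i=13 t=16 v=1: → [9,20); WM=15
i=14 t=19 v=5: → [9,23); WM=18
i=15 t=14 v=8: DROP (t<18-2); WM=18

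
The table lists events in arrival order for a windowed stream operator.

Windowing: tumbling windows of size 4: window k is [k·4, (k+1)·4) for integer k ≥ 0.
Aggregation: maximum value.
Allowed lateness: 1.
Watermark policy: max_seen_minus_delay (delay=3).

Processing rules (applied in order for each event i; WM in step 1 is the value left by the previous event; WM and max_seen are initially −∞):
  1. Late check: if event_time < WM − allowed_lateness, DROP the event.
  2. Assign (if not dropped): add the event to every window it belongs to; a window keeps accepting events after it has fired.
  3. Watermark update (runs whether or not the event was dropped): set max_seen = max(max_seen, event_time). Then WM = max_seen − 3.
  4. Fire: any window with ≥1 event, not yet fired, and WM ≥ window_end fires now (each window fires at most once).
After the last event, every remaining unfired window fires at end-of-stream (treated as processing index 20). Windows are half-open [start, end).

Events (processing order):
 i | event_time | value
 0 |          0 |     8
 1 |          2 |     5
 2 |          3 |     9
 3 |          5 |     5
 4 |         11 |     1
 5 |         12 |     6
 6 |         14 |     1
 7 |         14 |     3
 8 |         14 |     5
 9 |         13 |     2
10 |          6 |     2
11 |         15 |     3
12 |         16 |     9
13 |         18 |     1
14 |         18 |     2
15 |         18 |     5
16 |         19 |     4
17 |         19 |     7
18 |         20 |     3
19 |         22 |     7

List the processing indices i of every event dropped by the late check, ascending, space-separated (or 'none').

10

i=0 t=0 v=8: → [0,4); WM=-3
i=1 t=2 v=5: → [0,4); WM=-1
i=2 t=3 v=9: → [0,4); WM=0
i=3 t=5 v=5: → [4,8); WM=2
i=4 t=11 v=1: → [8,12); WM=8; [0,4) fires=9 [4,8) fires=5
i=5 t=12 v=6: → [12,16); WM=9
i=6 t=14 v=1: → [12,16); WM=11
i=7 t=14 v=3: → [12,16); WM=11
i=8 t=14 v=5: → [12,16); WM=11
i=9 t=13 v=2: → [12,16); WM=11
i=10 t=6 v=2: DROP (t<11-1); WM=11
i=11 t=15 v=3: → [12,16); WM=12; [8,12) fires=1
i=12 t=16 v=9: → [16,20); WM=13
i=13 t=18 v=1: → [16,20); WM=15
i=14 t=18 v=2: → [16,20); WM=15
i=15 t=18 v=5: → [16,20); WM=15
i=16 t=19 v=4: → [16,20); WM=16; [12,16) fires=6
i=17 t=19 v=7: → [16,20); WM=16
i=18 t=20 v=3: → [20,24); WM=17
i=19 t=22 v=7: → [20,24); WM=19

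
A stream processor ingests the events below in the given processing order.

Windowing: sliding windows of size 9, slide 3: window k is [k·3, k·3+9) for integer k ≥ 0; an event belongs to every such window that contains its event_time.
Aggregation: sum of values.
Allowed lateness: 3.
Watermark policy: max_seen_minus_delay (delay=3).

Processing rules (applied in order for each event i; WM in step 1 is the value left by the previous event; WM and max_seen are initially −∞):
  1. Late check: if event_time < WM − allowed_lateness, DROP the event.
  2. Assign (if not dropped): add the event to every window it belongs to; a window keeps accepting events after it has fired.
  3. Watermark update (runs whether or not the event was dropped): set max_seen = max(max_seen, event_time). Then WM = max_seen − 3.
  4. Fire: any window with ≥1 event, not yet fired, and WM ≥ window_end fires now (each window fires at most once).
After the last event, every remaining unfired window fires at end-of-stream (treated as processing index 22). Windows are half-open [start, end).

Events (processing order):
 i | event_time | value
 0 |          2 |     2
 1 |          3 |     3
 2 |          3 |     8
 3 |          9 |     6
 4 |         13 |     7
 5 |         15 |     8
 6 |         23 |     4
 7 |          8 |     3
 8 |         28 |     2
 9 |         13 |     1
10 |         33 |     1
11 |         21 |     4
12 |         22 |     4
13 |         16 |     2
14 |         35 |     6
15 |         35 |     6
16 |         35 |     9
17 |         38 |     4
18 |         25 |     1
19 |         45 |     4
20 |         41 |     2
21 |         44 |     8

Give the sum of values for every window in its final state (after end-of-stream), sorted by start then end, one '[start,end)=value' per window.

i=0 t=2 v=2: → [0,9); WM=-1
i=1 t=3 v=3: → [3,12),[0,9); WM=0
i=2 t=3 v=8: → [3,12),[0,9); WM=0
i=3 t=9 v=6: → [9,18),[6,15),[3,12); WM=6
i=4 t=13 v=7: → [12,21),[9,18),[6,15); WM=10; [0,9) fires=13
i=5 t=15 v=8: → [15,24),[12,21),[9,18); WM=12; [3,12) fires=17
i=6 t=23 v=4: → [21,30),[18,27),[15,24); WM=20; [6,15) fires=13 [9,18) fires=21
i=7 t=8 v=3: DROP (t<20-3); WM=20
i=8 t=28 v=2: → [27,36),[24,33),[21,30); WM=25; [12,21) fires=15 [15,24) fires=12
i=9 t=13 v=1: DROP (t<25-3); WM=25
i=10 t=33 v=1: → [33,42),[30,39),[27,36); WM=30; [18,27) fires=4 [21,30) fires=6
i=11 t=21 v=4: DROP (t<30-3); WM=30
i=12 t=22 v=4: DROP (t<30-3); WM=30
i=13 t=16 v=2: DROP (t<30-3); WM=30
i=14 t=35 v=6: → [33,42),[30,39),[27,36); WM=32
i=15 t=35 v=6: → [33,42),[30,39),[27,36); WM=32
i=16 t=35 v=9: → [33,42),[30,39),[27,36); WM=32
i=17 t=38 v=4: → [36,45),[33,42),[30,39); WM=35; [24,33) fires=2
i=18 t=25 v=1: DROP (t<35-3); WM=35
i=19 t=45 v=4: → [45,54),[42,51),[39,48); WM=42; [27,36) fires=24 [30,39) fires=26 [33,42) fires=26
i=20 t=41 v=2: → [39,48),[36,45),[33,42); WM=42
i=21 t=44 v=8: → [42,51),[39,48),[36,45); WM=42

[0,9)=13 [3,12)=17 [6,15)=13 [9,18)=21 [12,21)=15 [15,24)=12 [18,27)=4 [21,30)=6 [24,33)=2 [27,36)=24 [30,39)=26 [33,42)=28 [36,45)=14 [39,48)=14 [42,51)=12 [45,54)=4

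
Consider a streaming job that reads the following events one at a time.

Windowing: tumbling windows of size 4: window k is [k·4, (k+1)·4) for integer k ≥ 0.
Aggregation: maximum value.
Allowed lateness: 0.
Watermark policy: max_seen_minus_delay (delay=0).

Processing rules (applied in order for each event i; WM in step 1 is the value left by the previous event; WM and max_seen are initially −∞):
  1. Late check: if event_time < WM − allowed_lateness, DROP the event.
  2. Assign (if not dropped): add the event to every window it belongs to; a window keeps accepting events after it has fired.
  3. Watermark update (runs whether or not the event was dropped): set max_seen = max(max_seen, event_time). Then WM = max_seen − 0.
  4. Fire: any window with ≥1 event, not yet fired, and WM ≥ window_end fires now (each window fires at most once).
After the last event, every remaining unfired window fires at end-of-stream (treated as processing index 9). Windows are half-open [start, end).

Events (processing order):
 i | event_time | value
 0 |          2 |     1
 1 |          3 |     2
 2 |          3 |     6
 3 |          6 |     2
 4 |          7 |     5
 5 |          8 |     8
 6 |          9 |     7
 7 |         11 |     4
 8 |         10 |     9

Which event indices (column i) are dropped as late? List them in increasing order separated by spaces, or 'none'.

8

i=0 t=2 v=1: → [0,4); WM=2
i=1 t=3 v=2: → [0,4); WM=3
i=2 t=3 v=6: → [0,4); WM=3
i=3 t=6 v=2: → [4,8); WM=6; [0,4) fires=6
i=4 t=7 v=5: → [4,8); WM=7
i=5 t=8 v=8: → [8,12); WM=8; [4,8) fires=5
i=6 t=9 v=7: → [8,12); WM=9
i=7 t=11 v=4: → [8,12); WM=11
i=8 t=10 v=9: DROP (t<11-0); WM=11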